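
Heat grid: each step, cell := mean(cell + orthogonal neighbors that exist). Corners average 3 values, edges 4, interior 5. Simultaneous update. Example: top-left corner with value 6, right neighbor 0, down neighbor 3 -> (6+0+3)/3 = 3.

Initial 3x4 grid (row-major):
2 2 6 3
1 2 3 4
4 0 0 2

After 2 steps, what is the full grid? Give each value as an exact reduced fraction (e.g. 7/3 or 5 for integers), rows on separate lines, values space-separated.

Answer: 83/36 293/120 83/24 65/18
431/240 227/100 247/100 37/12
65/36 361/240 31/16 25/12

Derivation:
After step 1:
  5/3 3 7/2 13/3
  9/4 8/5 3 3
  5/3 3/2 5/4 2
After step 2:
  83/36 293/120 83/24 65/18
  431/240 227/100 247/100 37/12
  65/36 361/240 31/16 25/12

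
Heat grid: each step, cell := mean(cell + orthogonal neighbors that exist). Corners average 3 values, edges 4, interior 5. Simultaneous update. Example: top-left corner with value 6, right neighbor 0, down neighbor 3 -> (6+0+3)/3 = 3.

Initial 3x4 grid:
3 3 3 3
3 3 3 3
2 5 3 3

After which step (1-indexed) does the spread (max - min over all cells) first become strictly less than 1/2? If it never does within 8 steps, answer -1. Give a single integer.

Answer: 2

Derivation:
Step 1: max=7/2, min=11/4, spread=3/4
Step 2: max=809/240, min=35/12, spread=109/240
  -> spread < 1/2 first at step 2
Step 3: max=2581/800, min=3, spread=181/800
Step 4: max=690383/216000, min=131431/43200, spread=923/6000
Step 5: max=757423/240000, min=330181/108000, spread=213187/2160000
Step 6: max=611732807/194400000, min=33218099/10800000, spread=552281/7776000
Step 7: max=87704637947/27993600000, min=599336713/194400000, spread=56006051/1119744000
Step 8: max=2188502518367/699840000000, min=18028574171/5832000000, spread=25073617847/699840000000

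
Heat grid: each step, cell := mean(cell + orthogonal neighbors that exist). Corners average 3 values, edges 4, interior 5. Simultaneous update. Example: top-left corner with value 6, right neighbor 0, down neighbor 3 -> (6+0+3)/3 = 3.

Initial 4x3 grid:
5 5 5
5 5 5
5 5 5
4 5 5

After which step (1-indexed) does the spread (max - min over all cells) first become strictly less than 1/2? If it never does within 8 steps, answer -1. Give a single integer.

Step 1: max=5, min=14/3, spread=1/3
  -> spread < 1/2 first at step 1
Step 2: max=5, min=85/18, spread=5/18
Step 3: max=5, min=1039/216, spread=41/216
Step 4: max=5, min=125383/25920, spread=4217/25920
Step 5: max=35921/7200, min=7566851/1555200, spread=38417/311040
Step 6: max=717403/144000, min=455359789/93312000, spread=1903471/18662400
Step 7: max=21484241/4320000, min=27392610911/5598720000, spread=18038617/223948800
Step 8: max=1931073241/388800000, min=1646347817149/335923200000, spread=883978523/13436928000

Answer: 1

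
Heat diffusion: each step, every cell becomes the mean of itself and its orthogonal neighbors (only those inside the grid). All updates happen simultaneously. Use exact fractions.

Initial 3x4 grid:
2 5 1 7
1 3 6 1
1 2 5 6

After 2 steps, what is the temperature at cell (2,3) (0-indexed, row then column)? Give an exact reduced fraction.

Step 1: cell (2,3) = 4
Step 2: cell (2,3) = 55/12
Full grid after step 2:
  43/18 407/120 137/40 17/4
  183/80 277/100 211/50 19/5
  35/18 367/120 147/40 55/12

Answer: 55/12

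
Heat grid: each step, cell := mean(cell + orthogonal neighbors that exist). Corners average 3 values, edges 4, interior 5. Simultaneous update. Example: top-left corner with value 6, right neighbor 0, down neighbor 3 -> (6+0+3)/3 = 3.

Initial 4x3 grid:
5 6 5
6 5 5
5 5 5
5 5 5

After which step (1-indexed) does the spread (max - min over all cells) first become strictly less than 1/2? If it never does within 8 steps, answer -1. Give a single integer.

Step 1: max=17/3, min=5, spread=2/3
Step 2: max=433/80, min=5, spread=33/80
  -> spread < 1/2 first at step 2
Step 3: max=11659/2160, min=5, spread=859/2160
Step 4: max=689603/129600, min=9079/1800, spread=7183/25920
Step 5: max=41219077/7776000, min=546211/108000, spread=378377/1555200
Step 6: max=2458461623/466560000, min=5489789/1080000, spread=3474911/18662400
Step 7: max=147050800357/27993600000, min=495453989/97200000, spread=174402061/1119744000
Step 8: max=8795364566063/1679616000000, min=59631816727/11664000000, spread=1667063659/13436928000

Answer: 2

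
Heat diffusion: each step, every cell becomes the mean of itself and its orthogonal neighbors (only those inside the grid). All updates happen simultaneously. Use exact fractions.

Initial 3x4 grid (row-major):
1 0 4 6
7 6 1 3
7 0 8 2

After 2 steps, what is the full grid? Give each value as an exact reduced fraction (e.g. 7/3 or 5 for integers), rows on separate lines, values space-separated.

Answer: 32/9 329/120 427/120 121/36
923/240 409/100 157/50 241/60
91/18 58/15 251/60 121/36

Derivation:
After step 1:
  8/3 11/4 11/4 13/3
  21/4 14/5 22/5 3
  14/3 21/4 11/4 13/3
After step 2:
  32/9 329/120 427/120 121/36
  923/240 409/100 157/50 241/60
  91/18 58/15 251/60 121/36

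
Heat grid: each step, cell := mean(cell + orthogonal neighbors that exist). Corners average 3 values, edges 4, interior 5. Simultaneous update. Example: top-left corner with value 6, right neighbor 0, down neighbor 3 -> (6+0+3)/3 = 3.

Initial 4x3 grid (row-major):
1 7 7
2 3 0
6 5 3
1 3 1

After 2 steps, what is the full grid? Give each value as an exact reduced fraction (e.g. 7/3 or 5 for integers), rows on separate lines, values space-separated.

Answer: 65/18 159/40 149/36
397/120 363/100 407/120
83/24 313/100 71/24
28/9 73/24 85/36

Derivation:
After step 1:
  10/3 9/2 14/3
  3 17/5 13/4
  7/2 4 9/4
  10/3 5/2 7/3
After step 2:
  65/18 159/40 149/36
  397/120 363/100 407/120
  83/24 313/100 71/24
  28/9 73/24 85/36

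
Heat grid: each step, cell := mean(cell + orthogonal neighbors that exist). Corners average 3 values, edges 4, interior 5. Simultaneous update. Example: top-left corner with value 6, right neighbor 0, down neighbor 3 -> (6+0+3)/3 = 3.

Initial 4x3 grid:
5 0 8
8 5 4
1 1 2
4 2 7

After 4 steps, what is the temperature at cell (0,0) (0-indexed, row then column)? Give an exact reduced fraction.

Step 1: cell (0,0) = 13/3
Step 2: cell (0,0) = 163/36
Step 3: cell (0,0) = 9131/2160
Step 4: cell (0,0) = 134059/32400
Full grid after step 4:
  134059/32400 1783117/432000 22289/5400
  833231/216000 698183/180000 280327/72000
  744491/216000 69737/20000 769741/216000
  104689/32400 468029/144000 27341/8100

Answer: 134059/32400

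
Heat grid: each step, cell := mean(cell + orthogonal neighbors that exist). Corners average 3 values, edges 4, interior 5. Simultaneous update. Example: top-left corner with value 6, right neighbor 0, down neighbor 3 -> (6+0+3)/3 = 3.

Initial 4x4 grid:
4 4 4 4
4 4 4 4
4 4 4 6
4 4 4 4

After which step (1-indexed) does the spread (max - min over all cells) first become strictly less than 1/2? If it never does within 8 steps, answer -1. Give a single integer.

Answer: 3

Derivation:
Step 1: max=14/3, min=4, spread=2/3
Step 2: max=271/60, min=4, spread=31/60
Step 3: max=2371/540, min=4, spread=211/540
  -> spread < 1/2 first at step 3
Step 4: max=232843/54000, min=4, spread=16843/54000
Step 5: max=2082643/486000, min=18079/4500, spread=130111/486000
Step 6: max=61962367/14580000, min=1087159/270000, spread=3255781/14580000
Step 7: max=1849953691/437400000, min=1091107/270000, spread=82360351/437400000
Step 8: max=55239316891/13122000000, min=196906441/48600000, spread=2074577821/13122000000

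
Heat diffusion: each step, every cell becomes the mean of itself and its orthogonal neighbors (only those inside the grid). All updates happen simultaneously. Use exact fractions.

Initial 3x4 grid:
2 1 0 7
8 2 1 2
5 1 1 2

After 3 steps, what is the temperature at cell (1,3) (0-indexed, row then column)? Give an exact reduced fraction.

Answer: 8099/3600

Derivation:
Step 1: cell (1,3) = 3
Step 2: cell (1,3) = 133/60
Step 3: cell (1,3) = 8099/3600
Full grid after step 3:
  6691/2160 8759/3600 2753/1200 827/360
  46381/14400 15959/6000 3031/1500 8099/3600
  7351/2160 2321/900 1871/900 2081/1080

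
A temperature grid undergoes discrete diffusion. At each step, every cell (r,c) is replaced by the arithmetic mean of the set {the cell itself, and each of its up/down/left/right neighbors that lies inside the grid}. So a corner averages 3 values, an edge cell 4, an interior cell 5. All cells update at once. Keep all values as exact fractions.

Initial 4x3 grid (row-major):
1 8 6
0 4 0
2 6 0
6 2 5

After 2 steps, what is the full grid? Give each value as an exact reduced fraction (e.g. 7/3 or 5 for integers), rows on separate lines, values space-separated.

Answer: 19/6 961/240 143/36
237/80 77/25 811/240
683/240 87/25 623/240
139/36 793/240 59/18

Derivation:
After step 1:
  3 19/4 14/3
  7/4 18/5 5/2
  7/2 14/5 11/4
  10/3 19/4 7/3
After step 2:
  19/6 961/240 143/36
  237/80 77/25 811/240
  683/240 87/25 623/240
  139/36 793/240 59/18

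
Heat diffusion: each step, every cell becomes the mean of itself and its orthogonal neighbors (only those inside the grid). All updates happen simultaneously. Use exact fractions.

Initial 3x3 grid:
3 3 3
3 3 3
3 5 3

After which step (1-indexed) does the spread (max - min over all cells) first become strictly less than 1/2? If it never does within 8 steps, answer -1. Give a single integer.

Answer: 3

Derivation:
Step 1: max=11/3, min=3, spread=2/3
Step 2: max=427/120, min=3, spread=67/120
Step 3: max=3677/1080, min=307/100, spread=1807/5400
  -> spread < 1/2 first at step 3
Step 4: max=1453963/432000, min=8461/2700, spread=33401/144000
Step 5: max=12893933/3888000, min=853391/270000, spread=3025513/19440000
Step 6: max=5130526867/1555200000, min=45955949/14400000, spread=53531/497664
Step 7: max=305968925849/93312000000, min=12455116051/3888000000, spread=450953/5971968
Step 8: max=18305063560603/5598720000000, min=1500688610519/466560000000, spread=3799043/71663616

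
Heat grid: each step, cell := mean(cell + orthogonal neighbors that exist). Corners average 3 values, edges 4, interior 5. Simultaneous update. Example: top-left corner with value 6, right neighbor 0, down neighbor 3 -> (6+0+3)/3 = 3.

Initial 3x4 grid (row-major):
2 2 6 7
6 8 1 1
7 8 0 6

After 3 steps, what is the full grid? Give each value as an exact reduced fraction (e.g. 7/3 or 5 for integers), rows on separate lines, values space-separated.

Answer: 2017/432 15901/3600 14741/3600 8437/2160
74899/14400 28361/6000 8047/2000 17813/4800
269/48 1007/200 3679/900 7577/2160

Derivation:
After step 1:
  10/3 9/2 4 14/3
  23/4 5 16/5 15/4
  7 23/4 15/4 7/3
After step 2:
  163/36 101/24 491/120 149/36
  253/48 121/25 197/50 279/80
  37/6 43/8 451/120 59/18
After step 3:
  2017/432 15901/3600 14741/3600 8437/2160
  74899/14400 28361/6000 8047/2000 17813/4800
  269/48 1007/200 3679/900 7577/2160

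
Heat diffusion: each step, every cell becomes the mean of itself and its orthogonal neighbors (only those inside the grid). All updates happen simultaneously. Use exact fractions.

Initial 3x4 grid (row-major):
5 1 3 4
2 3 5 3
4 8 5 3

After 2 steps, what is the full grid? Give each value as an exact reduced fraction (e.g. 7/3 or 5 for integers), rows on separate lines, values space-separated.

After step 1:
  8/3 3 13/4 10/3
  7/2 19/5 19/5 15/4
  14/3 5 21/4 11/3
After step 2:
  55/18 763/240 803/240 31/9
  439/120 191/50 397/100 291/80
  79/18 1123/240 1063/240 38/9

Answer: 55/18 763/240 803/240 31/9
439/120 191/50 397/100 291/80
79/18 1123/240 1063/240 38/9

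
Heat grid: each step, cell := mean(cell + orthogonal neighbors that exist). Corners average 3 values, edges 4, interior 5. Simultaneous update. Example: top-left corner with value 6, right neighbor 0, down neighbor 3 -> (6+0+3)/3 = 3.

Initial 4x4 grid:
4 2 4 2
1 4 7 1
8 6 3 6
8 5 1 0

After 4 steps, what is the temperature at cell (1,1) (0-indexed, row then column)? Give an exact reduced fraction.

Step 1: cell (1,1) = 4
Step 2: cell (1,1) = 83/20
Step 3: cell (1,1) = 24683/6000
Step 4: cell (1,1) = 729449/180000
Full grid after step 4:
  49519/12960 800477/216000 151801/43200 222449/64800
  231233/54000 729449/180000 134623/36000 14659/4320
  29209/6000 270827/60000 682163/180000 367339/108000
  110641/21600 110941/24000 832133/216000 212441/64800

Answer: 729449/180000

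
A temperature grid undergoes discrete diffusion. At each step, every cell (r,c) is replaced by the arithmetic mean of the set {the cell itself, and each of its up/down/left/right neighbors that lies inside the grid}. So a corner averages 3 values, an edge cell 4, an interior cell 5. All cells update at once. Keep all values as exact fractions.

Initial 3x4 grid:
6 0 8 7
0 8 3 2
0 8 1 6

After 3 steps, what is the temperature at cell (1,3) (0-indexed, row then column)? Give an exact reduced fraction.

Step 1: cell (1,3) = 9/2
Step 2: cell (1,3) = 527/120
Step 3: cell (1,3) = 31717/7200
Full grid after step 3:
  1273/360 5077/1200 2047/450 5147/1080
  25957/7200 23251/6000 26491/6000 31717/7200
  7393/2160 28087/7200 9709/2400 2983/720

Answer: 31717/7200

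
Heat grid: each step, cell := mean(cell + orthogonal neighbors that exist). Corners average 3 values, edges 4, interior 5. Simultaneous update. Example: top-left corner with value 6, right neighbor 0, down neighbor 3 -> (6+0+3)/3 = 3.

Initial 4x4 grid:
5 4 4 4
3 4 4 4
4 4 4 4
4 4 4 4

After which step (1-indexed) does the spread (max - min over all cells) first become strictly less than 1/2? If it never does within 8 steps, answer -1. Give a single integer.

Step 1: max=17/4, min=15/4, spread=1/2
Step 2: max=49/12, min=311/80, spread=47/240
  -> spread < 1/2 first at step 2
Step 3: max=9701/2400, min=9391/2400, spread=31/240
Step 4: max=96469/24000, min=85111/21600, spread=17111/216000
Step 5: max=866189/216000, min=8536927/2160000, spread=124963/2160000
Step 6: max=17297363/4320000, min=76909447/19440000, spread=1857373/38880000
Step 7: max=155625817/38880000, min=3697933/933120, spread=2317913/58320000
Step 8: max=23323813247/5832000000, min=69385794511/17496000000, spread=58564523/1749600000

Answer: 2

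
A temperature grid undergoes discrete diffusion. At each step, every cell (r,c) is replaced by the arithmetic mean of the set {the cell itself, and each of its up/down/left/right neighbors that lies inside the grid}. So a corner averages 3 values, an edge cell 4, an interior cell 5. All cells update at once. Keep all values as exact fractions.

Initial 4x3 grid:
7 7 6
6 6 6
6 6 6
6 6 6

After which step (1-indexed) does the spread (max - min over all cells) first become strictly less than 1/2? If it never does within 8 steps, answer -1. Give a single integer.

Answer: 2

Derivation:
Step 1: max=20/3, min=6, spread=2/3
Step 2: max=233/36, min=6, spread=17/36
  -> spread < 1/2 first at step 2
Step 3: max=13807/2160, min=6, spread=847/2160
Step 4: max=205031/32400, min=1354/225, spread=2011/6480
Step 5: max=24458783/3888000, min=651713/108000, spread=199423/777600
Step 6: max=1460584867/233280000, min=13075249/2160000, spread=1938319/9331200
Step 7: max=87342477053/13996800000, min=1179844199/194400000, spread=95747789/559872000
Step 8: max=5226417255127/839808000000, min=70957143941/11664000000, spread=940023131/6718464000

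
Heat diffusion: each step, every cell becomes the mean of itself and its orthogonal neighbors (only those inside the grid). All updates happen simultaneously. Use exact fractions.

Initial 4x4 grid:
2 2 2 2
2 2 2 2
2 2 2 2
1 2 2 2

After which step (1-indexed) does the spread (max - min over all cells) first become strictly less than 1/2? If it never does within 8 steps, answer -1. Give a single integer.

Answer: 1

Derivation:
Step 1: max=2, min=5/3, spread=1/3
  -> spread < 1/2 first at step 1
Step 2: max=2, min=31/18, spread=5/18
Step 3: max=2, min=391/216, spread=41/216
Step 4: max=2, min=11917/6480, spread=1043/6480
Step 5: max=2, min=363247/194400, spread=25553/194400
Step 6: max=35921/18000, min=10992541/5832000, spread=645863/5832000
Step 7: max=239029/120000, min=332278309/174960000, spread=16225973/174960000
Step 8: max=107299/54000, min=10020122017/5248800000, spread=409340783/5248800000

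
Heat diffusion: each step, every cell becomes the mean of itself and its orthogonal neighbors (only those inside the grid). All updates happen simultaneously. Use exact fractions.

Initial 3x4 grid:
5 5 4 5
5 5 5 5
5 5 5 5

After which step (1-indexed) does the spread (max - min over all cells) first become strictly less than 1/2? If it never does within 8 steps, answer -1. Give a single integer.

Step 1: max=5, min=14/3, spread=1/3
  -> spread < 1/2 first at step 1
Step 2: max=5, min=569/120, spread=31/120
Step 3: max=5, min=5189/1080, spread=211/1080
Step 4: max=8953/1800, min=523103/108000, spread=14077/108000
Step 5: max=536317/108000, min=4719593/972000, spread=5363/48600
Step 6: max=297131/60000, min=142059191/29160000, spread=93859/1166400
Step 7: max=480663533/97200000, min=8537725519/1749600000, spread=4568723/69984000
Step 8: max=14398381111/2916000000, min=513099564371/104976000000, spread=8387449/167961600

Answer: 1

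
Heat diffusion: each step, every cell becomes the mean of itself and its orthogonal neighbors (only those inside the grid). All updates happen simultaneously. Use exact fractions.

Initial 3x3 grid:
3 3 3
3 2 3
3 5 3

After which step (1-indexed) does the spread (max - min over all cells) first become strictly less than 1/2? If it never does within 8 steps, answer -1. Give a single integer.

Answer: 3

Derivation:
Step 1: max=11/3, min=11/4, spread=11/12
Step 2: max=827/240, min=17/6, spread=49/80
Step 3: max=442/135, min=13913/4800, spread=16223/43200
  -> spread < 1/2 first at step 3
Step 4: max=2784683/864000, min=64279/21600, spread=213523/864000
Step 5: max=769979/243000, min=51925417/17280000, spread=25457807/155520000
Step 6: max=9795864347/3110400000, min=78758837/25920000, spread=344803907/3110400000
Step 7: max=5470725697/1749600000, min=63266400851/20736000000, spread=42439400063/559872000000
Step 8: max=34918331094923/11197440000000, min=11441576875391/3732480000000, spread=3799043/71663616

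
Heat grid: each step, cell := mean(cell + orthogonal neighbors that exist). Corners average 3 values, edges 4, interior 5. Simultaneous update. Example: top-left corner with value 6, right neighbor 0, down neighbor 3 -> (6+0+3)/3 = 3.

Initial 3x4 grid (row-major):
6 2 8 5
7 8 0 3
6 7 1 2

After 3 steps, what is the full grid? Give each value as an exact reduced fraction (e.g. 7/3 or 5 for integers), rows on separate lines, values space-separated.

After step 1:
  5 6 15/4 16/3
  27/4 24/5 4 5/2
  20/3 11/2 5/2 2
After step 2:
  71/12 391/80 229/48 139/36
  1393/240 541/100 351/100 83/24
  227/36 73/15 7/2 7/3
After step 3:
  1993/360 4197/800 30653/7200 1741/432
  84371/14400 14687/3000 24779/6000 23693/7200
  12223/2160 9037/1800 1421/400 223/72

Answer: 1993/360 4197/800 30653/7200 1741/432
84371/14400 14687/3000 24779/6000 23693/7200
12223/2160 9037/1800 1421/400 223/72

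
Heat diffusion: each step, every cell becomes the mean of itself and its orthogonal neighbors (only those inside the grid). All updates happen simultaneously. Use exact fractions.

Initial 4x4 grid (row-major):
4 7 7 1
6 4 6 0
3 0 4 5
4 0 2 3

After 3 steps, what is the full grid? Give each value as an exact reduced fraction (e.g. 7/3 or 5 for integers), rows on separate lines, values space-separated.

After step 1:
  17/3 11/2 21/4 8/3
  17/4 23/5 21/5 3
  13/4 11/5 17/5 3
  7/3 3/2 9/4 10/3
After step 2:
  185/36 1261/240 1057/240 131/36
  533/120 83/20 409/100 193/60
  361/120 299/100 301/100 191/60
  85/36 497/240 629/240 103/36
After step 3:
  10681/2160 6821/1440 31297/7200 8107/2160
  3013/720 25111/6000 4529/1200 3179/900
  11521/3600 731/240 19073/6000 2761/900
  5357/2160 18077/7200 19013/7200 6239/2160

Answer: 10681/2160 6821/1440 31297/7200 8107/2160
3013/720 25111/6000 4529/1200 3179/900
11521/3600 731/240 19073/6000 2761/900
5357/2160 18077/7200 19013/7200 6239/2160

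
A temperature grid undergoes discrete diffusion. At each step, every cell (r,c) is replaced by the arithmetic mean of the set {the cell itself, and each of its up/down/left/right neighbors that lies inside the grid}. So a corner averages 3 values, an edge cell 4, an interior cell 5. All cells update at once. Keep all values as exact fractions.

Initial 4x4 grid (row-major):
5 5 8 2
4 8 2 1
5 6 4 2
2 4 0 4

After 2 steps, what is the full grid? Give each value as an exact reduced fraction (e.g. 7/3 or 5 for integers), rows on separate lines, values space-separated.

After step 1:
  14/3 13/2 17/4 11/3
  11/2 5 23/5 7/4
  17/4 27/5 14/5 11/4
  11/3 3 3 2
After step 2:
  50/9 245/48 1141/240 29/9
  233/48 27/5 92/25 383/120
  1129/240 409/100 371/100 93/40
  131/36 113/30 27/10 31/12

Answer: 50/9 245/48 1141/240 29/9
233/48 27/5 92/25 383/120
1129/240 409/100 371/100 93/40
131/36 113/30 27/10 31/12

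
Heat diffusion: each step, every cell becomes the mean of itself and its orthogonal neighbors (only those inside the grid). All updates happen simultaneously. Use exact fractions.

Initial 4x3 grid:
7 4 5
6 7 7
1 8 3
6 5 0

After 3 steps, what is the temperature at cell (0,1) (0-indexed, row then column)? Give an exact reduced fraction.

Answer: 26893/4800

Derivation:
Step 1: cell (0,1) = 23/4
Step 2: cell (0,1) = 463/80
Step 3: cell (0,1) = 26893/4800
Full grid after step 3:
  12229/2160 26893/4800 12059/2160
  9703/1800 11017/2000 18781/3600
  3041/600 28711/6000 17021/3600
  3251/720 64199/14400 8923/2160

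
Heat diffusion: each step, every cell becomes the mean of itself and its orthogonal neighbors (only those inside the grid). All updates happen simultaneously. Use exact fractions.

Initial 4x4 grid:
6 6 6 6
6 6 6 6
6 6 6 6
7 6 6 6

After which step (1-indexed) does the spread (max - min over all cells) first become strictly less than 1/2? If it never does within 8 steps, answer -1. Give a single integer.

Step 1: max=19/3, min=6, spread=1/3
  -> spread < 1/2 first at step 1
Step 2: max=113/18, min=6, spread=5/18
Step 3: max=1337/216, min=6, spread=41/216
Step 4: max=39923/6480, min=6, spread=1043/6480
Step 5: max=1191953/194400, min=6, spread=25553/194400
Step 6: max=35663459/5832000, min=108079/18000, spread=645863/5832000
Step 7: max=1067401691/174960000, min=720971/120000, spread=16225973/174960000
Step 8: max=31970277983/5248800000, min=324701/54000, spread=409340783/5248800000

Answer: 1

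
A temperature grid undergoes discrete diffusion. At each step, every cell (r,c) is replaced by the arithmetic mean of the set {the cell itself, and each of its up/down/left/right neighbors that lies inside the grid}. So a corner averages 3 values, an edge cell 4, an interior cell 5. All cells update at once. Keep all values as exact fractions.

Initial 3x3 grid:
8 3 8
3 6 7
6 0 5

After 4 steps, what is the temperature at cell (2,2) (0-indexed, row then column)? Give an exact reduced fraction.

Answer: 209567/43200

Derivation:
Step 1: cell (2,2) = 4
Step 2: cell (2,2) = 59/12
Step 3: cell (2,2) = 3301/720
Step 4: cell (2,2) = 209567/43200
Full grid after step 4:
  83497/16200 4495867/864000 237067/43200
  4049617/864000 1810379/360000 727207/144000
  48923/10800 1297789/288000 209567/43200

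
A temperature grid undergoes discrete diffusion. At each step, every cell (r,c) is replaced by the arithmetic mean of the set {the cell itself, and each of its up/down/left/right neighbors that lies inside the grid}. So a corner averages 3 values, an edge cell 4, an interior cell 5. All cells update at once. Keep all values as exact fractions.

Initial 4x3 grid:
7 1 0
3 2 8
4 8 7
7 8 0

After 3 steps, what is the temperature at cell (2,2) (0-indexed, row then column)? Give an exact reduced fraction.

Answer: 2049/400

Derivation:
Step 1: cell (2,2) = 23/4
Step 2: cell (2,2) = 26/5
Step 3: cell (2,2) = 2049/400
Full grid after step 3:
  2011/540 25597/7200 1319/360
  15641/3600 6529/1500 1699/400
  18991/3600 31151/6000 2049/400
  12233/2160 81079/14400 3941/720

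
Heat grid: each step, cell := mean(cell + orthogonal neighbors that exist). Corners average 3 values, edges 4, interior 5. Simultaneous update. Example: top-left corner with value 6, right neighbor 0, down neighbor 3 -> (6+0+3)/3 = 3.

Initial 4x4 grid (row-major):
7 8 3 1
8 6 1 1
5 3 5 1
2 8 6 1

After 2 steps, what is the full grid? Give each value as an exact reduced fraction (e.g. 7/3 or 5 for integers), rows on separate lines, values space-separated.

Answer: 121/18 1327/240 847/240 71/36
179/30 263/50 317/100 59/30
107/20 461/100 94/25 133/60
19/4 403/80 937/240 29/9

Derivation:
After step 1:
  23/3 6 13/4 5/3
  13/2 26/5 16/5 1
  9/2 27/5 16/5 2
  5 19/4 5 8/3
After step 2:
  121/18 1327/240 847/240 71/36
  179/30 263/50 317/100 59/30
  107/20 461/100 94/25 133/60
  19/4 403/80 937/240 29/9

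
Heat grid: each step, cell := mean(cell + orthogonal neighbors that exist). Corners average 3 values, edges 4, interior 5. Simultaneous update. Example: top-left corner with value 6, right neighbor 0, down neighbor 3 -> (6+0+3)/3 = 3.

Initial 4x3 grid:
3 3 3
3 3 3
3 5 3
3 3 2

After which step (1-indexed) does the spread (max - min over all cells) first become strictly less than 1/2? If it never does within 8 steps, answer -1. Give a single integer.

Step 1: max=7/2, min=8/3, spread=5/6
Step 2: max=84/25, min=3, spread=9/25
  -> spread < 1/2 first at step 2
Step 3: max=653/200, min=613/200, spread=1/5
Step 4: max=138757/43200, min=22207/7200, spread=1103/8640
Step 5: max=6906089/2160000, min=746911/240000, spread=18389/216000
Step 6: max=495694997/155520000, min=560873/180000, spread=444029/6220800
Step 7: max=29646476423/9331200000, min=1215710627/388800000, spread=3755371/74649600
Step 8: max=592272171719/186624000000, min=73032050543/23328000000, spread=64126139/1492992000

Answer: 2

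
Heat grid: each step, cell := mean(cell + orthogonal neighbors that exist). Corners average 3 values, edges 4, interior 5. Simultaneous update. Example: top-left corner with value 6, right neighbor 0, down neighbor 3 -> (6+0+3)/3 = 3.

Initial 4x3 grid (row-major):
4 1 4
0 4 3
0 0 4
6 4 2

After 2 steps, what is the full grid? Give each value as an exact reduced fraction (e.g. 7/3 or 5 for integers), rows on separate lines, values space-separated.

Answer: 83/36 551/240 29/9
203/120 13/5 77/30
277/120 43/20 44/15
47/18 181/60 103/36

Derivation:
After step 1:
  5/3 13/4 8/3
  2 8/5 15/4
  3/2 12/5 9/4
  10/3 3 10/3
After step 2:
  83/36 551/240 29/9
  203/120 13/5 77/30
  277/120 43/20 44/15
  47/18 181/60 103/36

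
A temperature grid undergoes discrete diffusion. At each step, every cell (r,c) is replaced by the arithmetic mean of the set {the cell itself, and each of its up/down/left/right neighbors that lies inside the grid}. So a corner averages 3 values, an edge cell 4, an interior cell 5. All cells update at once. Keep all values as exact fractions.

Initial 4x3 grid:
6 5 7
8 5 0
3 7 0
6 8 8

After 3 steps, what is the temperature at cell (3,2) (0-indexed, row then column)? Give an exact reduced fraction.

Step 1: cell (3,2) = 16/3
Step 2: cell (3,2) = 49/9
Step 3: cell (3,2) = 2759/540
Full grid after step 3:
  2425/432 72547/14400 323/72
  19603/3600 3751/750 10277/2400
  10249/1800 5083/1000 33971/7200
  12571/2160 9113/1600 2759/540

Answer: 2759/540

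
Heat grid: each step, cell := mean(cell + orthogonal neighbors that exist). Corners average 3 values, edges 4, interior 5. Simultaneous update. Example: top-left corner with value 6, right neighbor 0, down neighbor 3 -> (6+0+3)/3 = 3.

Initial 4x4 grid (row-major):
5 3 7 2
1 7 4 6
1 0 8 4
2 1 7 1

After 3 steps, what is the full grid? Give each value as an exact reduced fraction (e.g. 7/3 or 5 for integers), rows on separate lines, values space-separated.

After step 1:
  3 11/2 4 5
  7/2 3 32/5 4
  1 17/5 23/5 19/4
  4/3 5/2 17/4 4
After step 2:
  4 31/8 209/40 13/3
  21/8 109/25 22/5 403/80
  277/120 29/10 117/25 347/80
  29/18 689/240 307/80 13/3
After step 3:
  7/2 873/200 107/24 3503/720
  997/300 454/125 9481/2000 2173/480
  85/36 20543/6000 4031/1000 11033/2400
  4889/2160 4039/1440 9433/2400 1501/360

Answer: 7/2 873/200 107/24 3503/720
997/300 454/125 9481/2000 2173/480
85/36 20543/6000 4031/1000 11033/2400
4889/2160 4039/1440 9433/2400 1501/360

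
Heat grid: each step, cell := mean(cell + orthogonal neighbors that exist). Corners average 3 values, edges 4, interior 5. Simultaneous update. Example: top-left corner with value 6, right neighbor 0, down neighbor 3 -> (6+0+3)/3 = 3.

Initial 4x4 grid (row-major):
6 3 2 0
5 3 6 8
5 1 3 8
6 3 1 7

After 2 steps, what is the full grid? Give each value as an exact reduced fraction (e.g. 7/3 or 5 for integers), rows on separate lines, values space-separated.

After step 1:
  14/3 7/2 11/4 10/3
  19/4 18/5 22/5 11/2
  17/4 3 19/5 13/2
  14/3 11/4 7/2 16/3
After step 2:
  155/36 871/240 839/240 139/36
  259/60 77/20 401/100 74/15
  25/6 87/25 106/25 317/60
  35/9 167/48 923/240 46/9

Answer: 155/36 871/240 839/240 139/36
259/60 77/20 401/100 74/15
25/6 87/25 106/25 317/60
35/9 167/48 923/240 46/9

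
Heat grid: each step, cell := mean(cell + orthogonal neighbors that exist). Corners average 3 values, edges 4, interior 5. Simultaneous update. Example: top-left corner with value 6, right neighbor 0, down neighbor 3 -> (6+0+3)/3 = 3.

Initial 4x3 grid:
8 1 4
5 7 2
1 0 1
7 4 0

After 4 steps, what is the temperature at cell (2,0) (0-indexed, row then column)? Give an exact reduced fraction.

Step 1: cell (2,0) = 13/4
Step 2: cell (2,0) = 151/40
Step 3: cell (2,0) = 681/200
Step 4: cell (2,0) = 15589/4500
Full grid after step 4:
  67339/16200 267539/72000 222581/64800
  204253/54000 70089/20000 633887/216000
  15589/4500 1041077/360000 560647/216000
  133379/43200 2388733/864000 300287/129600

Answer: 15589/4500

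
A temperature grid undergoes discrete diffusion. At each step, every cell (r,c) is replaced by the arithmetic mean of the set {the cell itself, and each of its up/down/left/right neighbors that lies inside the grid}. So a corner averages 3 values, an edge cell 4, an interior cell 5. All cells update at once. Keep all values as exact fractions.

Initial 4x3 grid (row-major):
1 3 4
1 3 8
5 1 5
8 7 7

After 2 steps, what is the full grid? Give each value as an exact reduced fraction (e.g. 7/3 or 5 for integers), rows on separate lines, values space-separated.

After step 1:
  5/3 11/4 5
  5/2 16/5 5
  15/4 21/5 21/4
  20/3 23/4 19/3
After step 2:
  83/36 757/240 17/4
  667/240 353/100 369/80
  1027/240 443/100 1247/240
  97/18 459/80 52/9

Answer: 83/36 757/240 17/4
667/240 353/100 369/80
1027/240 443/100 1247/240
97/18 459/80 52/9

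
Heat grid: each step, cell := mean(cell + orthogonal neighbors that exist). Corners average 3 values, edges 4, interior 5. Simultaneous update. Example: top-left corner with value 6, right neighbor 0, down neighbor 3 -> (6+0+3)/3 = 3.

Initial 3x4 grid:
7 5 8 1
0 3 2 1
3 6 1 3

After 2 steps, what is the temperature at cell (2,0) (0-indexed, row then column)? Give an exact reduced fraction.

Answer: 19/6

Derivation:
Step 1: cell (2,0) = 3
Step 2: cell (2,0) = 19/6
Full grid after step 2:
  13/3 339/80 193/48 109/36
  269/80 369/100 299/100 39/16
  19/6 249/80 131/48 77/36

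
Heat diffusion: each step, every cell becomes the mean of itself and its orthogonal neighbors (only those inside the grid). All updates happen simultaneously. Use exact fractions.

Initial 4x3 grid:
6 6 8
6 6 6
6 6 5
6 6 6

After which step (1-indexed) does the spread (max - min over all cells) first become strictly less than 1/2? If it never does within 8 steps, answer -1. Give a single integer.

Step 1: max=20/3, min=17/3, spread=1
Step 2: max=233/36, min=209/36, spread=2/3
Step 3: max=1363/216, min=3157/540, spread=167/360
  -> spread < 1/2 first at step 3
Step 4: max=404443/64800, min=95467/16200, spread=301/864
Step 5: max=24067157/3888000, min=2878399/486000, spread=69331/259200
Step 6: max=1436636383/233280000, min=1155165349/194400000, spread=252189821/1166400000
Step 7: max=85865994197/13996800000, min=69493774841/11664000000, spread=12367321939/69984000000
Step 8: max=5137410174223/839808000000, min=4179344628769/699840000000, spread=610983098501/4199040000000

Answer: 3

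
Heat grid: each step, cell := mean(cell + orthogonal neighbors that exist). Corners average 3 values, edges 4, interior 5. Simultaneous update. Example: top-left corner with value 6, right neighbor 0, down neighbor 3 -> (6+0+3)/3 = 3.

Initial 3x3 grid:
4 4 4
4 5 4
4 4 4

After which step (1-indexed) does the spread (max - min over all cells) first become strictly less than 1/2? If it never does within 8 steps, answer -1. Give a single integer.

Step 1: max=17/4, min=4, spread=1/4
  -> spread < 1/2 first at step 1
Step 2: max=106/25, min=329/80, spread=51/400
Step 3: max=20023/4800, min=1487/360, spread=589/14400
Step 4: max=124943/30000, min=1193081/288000, spread=31859/1440000
Step 5: max=71811607/17280000, min=7464721/1800000, spread=751427/86400000
Step 6: max=448634687/108000000, min=4302263129/1036800000, spread=23149331/5184000000
Step 7: max=258314654263/62208000000, min=26894931889/6480000000, spread=616540643/311040000000
Step 8: max=1614312453983/388800000000, min=15493852008761/3732480000000, spread=17737747379/18662400000000

Answer: 1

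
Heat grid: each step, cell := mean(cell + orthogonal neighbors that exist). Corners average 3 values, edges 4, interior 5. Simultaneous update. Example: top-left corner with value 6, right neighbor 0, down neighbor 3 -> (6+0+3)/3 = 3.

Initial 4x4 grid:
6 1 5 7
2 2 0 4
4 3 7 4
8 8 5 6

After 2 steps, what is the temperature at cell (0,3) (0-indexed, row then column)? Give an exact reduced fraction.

Step 1: cell (0,3) = 16/3
Step 2: cell (0,3) = 37/9
Full grid after step 2:
  10/3 227/80 941/240 37/9
  247/80 17/5 16/5 269/60
  1153/240 409/100 479/100 89/20
  203/36 719/120 213/40 67/12

Answer: 37/9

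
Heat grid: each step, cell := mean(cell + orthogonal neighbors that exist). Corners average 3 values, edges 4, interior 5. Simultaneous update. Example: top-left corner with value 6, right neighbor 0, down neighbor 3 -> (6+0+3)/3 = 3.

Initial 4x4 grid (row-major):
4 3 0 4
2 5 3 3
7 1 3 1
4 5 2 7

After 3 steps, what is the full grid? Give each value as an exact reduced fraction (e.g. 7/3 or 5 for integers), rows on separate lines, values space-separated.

After step 1:
  3 3 5/2 7/3
  9/2 14/5 14/5 11/4
  7/2 21/5 2 7/2
  16/3 3 17/4 10/3
After step 2:
  7/2 113/40 319/120 91/36
  69/20 173/50 257/100 683/240
  263/60 31/10 67/20 139/48
  71/18 1007/240 151/48 133/36
After step 3:
  391/120 3733/1200 9523/3600 5783/2160
  2219/600 3081/1000 17861/6000 19511/7200
  1339/360 22187/6000 9037/3000 4603/1440
  9017/2160 5179/1440 5179/1440 701/216

Answer: 391/120 3733/1200 9523/3600 5783/2160
2219/600 3081/1000 17861/6000 19511/7200
1339/360 22187/6000 9037/3000 4603/1440
9017/2160 5179/1440 5179/1440 701/216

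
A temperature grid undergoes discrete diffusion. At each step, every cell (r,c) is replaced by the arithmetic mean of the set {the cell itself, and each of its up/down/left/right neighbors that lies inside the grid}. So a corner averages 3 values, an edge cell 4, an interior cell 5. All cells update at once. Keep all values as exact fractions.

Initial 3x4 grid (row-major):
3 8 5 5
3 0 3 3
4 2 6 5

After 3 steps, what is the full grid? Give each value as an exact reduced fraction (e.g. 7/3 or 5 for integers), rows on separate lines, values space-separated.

Answer: 8167/2160 27841/7200 30641/7200 9269/2160
23611/7200 21733/6000 7721/2000 841/200
379/120 82/25 13733/3600 544/135

Derivation:
After step 1:
  14/3 4 21/4 13/3
  5/2 16/5 17/5 4
  3 3 4 14/3
After step 2:
  67/18 1027/240 1019/240 163/36
  401/120 161/50 397/100 41/10
  17/6 33/10 113/30 38/9
After step 3:
  8167/2160 27841/7200 30641/7200 9269/2160
  23611/7200 21733/6000 7721/2000 841/200
  379/120 82/25 13733/3600 544/135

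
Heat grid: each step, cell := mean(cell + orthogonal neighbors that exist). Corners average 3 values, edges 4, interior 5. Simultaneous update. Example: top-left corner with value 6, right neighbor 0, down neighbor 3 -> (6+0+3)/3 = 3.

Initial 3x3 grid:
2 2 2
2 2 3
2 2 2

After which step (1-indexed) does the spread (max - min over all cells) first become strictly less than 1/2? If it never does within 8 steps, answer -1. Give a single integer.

Step 1: max=7/3, min=2, spread=1/3
  -> spread < 1/2 first at step 1
Step 2: max=547/240, min=2, spread=67/240
Step 3: max=4757/2160, min=407/200, spread=1807/10800
Step 4: max=1885963/864000, min=11161/5400, spread=33401/288000
Step 5: max=16781933/7776000, min=1123391/540000, spread=3025513/38880000
Step 6: max=6685726867/3110400000, min=60355949/28800000, spread=53531/995328
Step 7: max=399280925849/186624000000, min=16343116051/7776000000, spread=450953/11943936
Step 8: max=23903783560603/11197440000000, min=1967248610519/933120000000, spread=3799043/143327232

Answer: 1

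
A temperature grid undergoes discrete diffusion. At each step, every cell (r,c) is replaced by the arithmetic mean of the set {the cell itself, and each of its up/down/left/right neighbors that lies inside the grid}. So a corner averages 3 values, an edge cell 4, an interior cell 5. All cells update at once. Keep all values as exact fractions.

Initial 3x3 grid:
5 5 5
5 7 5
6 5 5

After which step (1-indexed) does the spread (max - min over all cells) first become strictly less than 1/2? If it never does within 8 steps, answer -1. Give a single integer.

Answer: 2

Derivation:
Step 1: max=23/4, min=5, spread=3/4
Step 2: max=101/18, min=209/40, spread=139/360
  -> spread < 1/2 first at step 2
Step 3: max=79123/14400, min=947/180, spread=1121/4800
Step 4: max=355109/64800, min=768301/144000, spread=187471/1296000
Step 5: max=21123223/3888000, min=3459683/648000, spread=2921/31104
Step 6: max=1266962381/233280000, min=208596751/38880000, spread=24611/373248
Step 7: max=75797140207/13996800000, min=12524872847/2332800000, spread=207329/4478976
Step 8: max=4544268139829/839808000000, min=752829494659/139968000000, spread=1746635/53747712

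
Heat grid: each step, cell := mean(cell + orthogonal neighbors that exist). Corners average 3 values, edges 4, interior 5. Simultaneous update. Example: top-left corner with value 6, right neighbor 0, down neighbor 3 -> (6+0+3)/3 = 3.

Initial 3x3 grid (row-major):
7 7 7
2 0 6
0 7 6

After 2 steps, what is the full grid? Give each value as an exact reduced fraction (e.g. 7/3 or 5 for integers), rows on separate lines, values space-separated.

After step 1:
  16/3 21/4 20/3
  9/4 22/5 19/4
  3 13/4 19/3
After step 2:
  77/18 433/80 50/9
  899/240 199/50 443/80
  17/6 1019/240 43/9

Answer: 77/18 433/80 50/9
899/240 199/50 443/80
17/6 1019/240 43/9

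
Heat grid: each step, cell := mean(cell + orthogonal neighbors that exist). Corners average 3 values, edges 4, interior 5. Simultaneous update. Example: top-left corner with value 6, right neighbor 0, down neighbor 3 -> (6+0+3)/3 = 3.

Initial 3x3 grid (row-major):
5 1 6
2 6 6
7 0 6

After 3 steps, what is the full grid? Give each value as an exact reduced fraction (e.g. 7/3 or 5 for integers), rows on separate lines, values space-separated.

Answer: 799/216 691/160 929/216
2947/720 1577/400 212/45
545/144 4201/960 69/16

Derivation:
After step 1:
  8/3 9/2 13/3
  5 3 6
  3 19/4 4
After step 2:
  73/18 29/8 89/18
  41/12 93/20 13/3
  17/4 59/16 59/12
After step 3:
  799/216 691/160 929/216
  2947/720 1577/400 212/45
  545/144 4201/960 69/16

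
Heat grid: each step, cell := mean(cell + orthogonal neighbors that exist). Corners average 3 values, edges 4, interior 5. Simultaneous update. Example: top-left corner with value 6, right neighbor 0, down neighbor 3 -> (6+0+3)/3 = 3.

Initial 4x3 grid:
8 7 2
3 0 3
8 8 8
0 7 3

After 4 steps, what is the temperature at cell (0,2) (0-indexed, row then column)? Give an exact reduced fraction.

Step 1: cell (0,2) = 4
Step 2: cell (0,2) = 23/6
Step 3: cell (0,2) = 761/180
Step 4: cell (0,2) = 189811/43200
Full grid after step 4:
  68387/14400 1312889/288000 189811/43200
  58171/12000 566581/120000 329651/72000
  60221/12000 9304/1875 356951/72000
  4059/800 743857/144000 27767/5400

Answer: 189811/43200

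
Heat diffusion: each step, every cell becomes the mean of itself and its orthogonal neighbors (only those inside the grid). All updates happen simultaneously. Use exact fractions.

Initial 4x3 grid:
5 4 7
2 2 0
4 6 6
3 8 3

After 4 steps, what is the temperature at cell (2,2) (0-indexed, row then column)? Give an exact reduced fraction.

Step 1: cell (2,2) = 15/4
Step 2: cell (2,2) = 551/120
Step 3: cell (2,2) = 1529/360
Step 4: cell (2,2) = 94657/21600
Full grid after step 4:
  48761/12960 320867/86400 49811/12960
  41159/10800 28499/7200 84493/21600
  15347/3600 7609/1800 94657/21600
  4847/1080 201629/43200 29797/6480

Answer: 94657/21600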